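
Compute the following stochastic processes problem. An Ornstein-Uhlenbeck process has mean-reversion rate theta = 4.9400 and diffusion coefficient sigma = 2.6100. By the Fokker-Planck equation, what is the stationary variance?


Stationary variance = sigma^2 / (2*theta)
= 2.6100^2 / (2*4.9400)
= 6.8121 / 9.8800
= 0.6895

0.6895


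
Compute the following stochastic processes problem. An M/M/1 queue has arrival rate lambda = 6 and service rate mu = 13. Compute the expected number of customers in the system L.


rho = 6/13 = 0.4615
L = rho/(1-rho)
= 0.4615/0.5385
= 0.8571

0.8571


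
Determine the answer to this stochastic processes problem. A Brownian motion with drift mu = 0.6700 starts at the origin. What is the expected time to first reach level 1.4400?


Expected first passage time = a/mu
= 1.4400/0.6700
= 2.1493

2.1493


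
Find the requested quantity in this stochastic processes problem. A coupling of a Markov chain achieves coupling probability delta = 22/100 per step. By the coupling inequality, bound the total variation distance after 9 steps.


TV distance bound <= (1-delta)^n
= (1 - 0.2200)^9
= 0.7800^9
= 0.1069

0.1069


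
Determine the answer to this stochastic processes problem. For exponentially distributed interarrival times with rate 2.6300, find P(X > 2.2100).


P(X > t) = exp(-lambda * t)
= exp(-2.6300 * 2.2100)
= exp(-5.8123) = 0.0030

0.0030


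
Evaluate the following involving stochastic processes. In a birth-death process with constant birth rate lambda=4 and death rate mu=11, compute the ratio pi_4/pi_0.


For birth-death process, pi_n/pi_0 = (lambda/mu)^n
= (4/11)^4
= 0.0175

0.0175


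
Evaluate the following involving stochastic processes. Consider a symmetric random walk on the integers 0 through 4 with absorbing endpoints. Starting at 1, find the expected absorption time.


For symmetric RW on 0,...,N with absorbing barriers, E(i) = i*(N-i)
E(1) = 1 * 3 = 3

3


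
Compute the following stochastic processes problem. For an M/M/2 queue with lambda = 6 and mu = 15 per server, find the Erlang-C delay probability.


a = lambda/mu = 0.4000
rho = a/c = 0.2000
Erlang-C formula applied:
C(c,a) = 0.0667

0.0667


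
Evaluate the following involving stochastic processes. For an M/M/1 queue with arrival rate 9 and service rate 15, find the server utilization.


rho = lambda/mu
= 9/15
= 0.6000

0.6000


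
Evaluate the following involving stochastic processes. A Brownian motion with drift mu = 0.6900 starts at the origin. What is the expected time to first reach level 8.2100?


Expected first passage time = a/mu
= 8.2100/0.6900
= 11.8986

11.8986


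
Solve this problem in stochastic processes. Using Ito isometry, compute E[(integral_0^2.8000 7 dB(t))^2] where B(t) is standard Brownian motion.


By Ito isometry: E[(int f dB)^2] = int f^2 dt
= 7^2 * 2.8000
= 49 * 2.8000 = 137.2000

137.2000


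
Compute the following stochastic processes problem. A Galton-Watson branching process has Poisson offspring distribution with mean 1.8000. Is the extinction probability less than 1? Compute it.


Since mu = 1.8000 > 1, extinction prob q < 1.
Solve s = exp(mu*(s-1)) iteratively.
q = 0.2676

0.2676


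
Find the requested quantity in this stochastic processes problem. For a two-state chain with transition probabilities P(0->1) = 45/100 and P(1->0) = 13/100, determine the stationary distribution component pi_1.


Stationary distribution: pi_0 = p10/(p01+p10), pi_1 = p01/(p01+p10)
p01 = 0.4500, p10 = 0.1300
pi_1 = 0.7759

0.7759


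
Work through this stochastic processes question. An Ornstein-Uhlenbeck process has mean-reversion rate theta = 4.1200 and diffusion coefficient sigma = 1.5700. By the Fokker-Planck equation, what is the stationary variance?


Stationary variance = sigma^2 / (2*theta)
= 1.5700^2 / (2*4.1200)
= 2.4649 / 8.2400
= 0.2991

0.2991


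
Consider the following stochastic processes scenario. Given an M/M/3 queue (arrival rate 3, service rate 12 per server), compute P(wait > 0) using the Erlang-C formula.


a = lambda/mu = 0.2500
rho = a/c = 0.0833
Erlang-C formula applied:
C(c,a) = 0.0022

0.0022


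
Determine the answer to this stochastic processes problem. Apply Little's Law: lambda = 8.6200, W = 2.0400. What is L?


Little's Law: L = lambda * W
= 8.6200 * 2.0400
= 17.5848

17.5848


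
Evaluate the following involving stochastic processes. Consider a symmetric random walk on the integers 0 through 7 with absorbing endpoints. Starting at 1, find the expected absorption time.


For symmetric RW on 0,...,N with absorbing barriers, E(i) = i*(N-i)
E(1) = 1 * 6 = 6

6


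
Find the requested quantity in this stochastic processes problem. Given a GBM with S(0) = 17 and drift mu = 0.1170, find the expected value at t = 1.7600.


E[S(t)] = S(0) * exp(mu * t)
= 17 * exp(0.1170 * 1.7600)
= 17 * 1.2287
= 20.8871

20.8871


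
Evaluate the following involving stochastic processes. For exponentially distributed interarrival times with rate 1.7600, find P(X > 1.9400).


P(X > t) = exp(-lambda * t)
= exp(-1.7600 * 1.9400)
= exp(-3.4144) = 0.0329

0.0329


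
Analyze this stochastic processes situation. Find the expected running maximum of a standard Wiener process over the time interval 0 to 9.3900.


E(max B(s)) = sqrt(2t/pi)
= sqrt(2*9.3900/pi)
= sqrt(5.9779)
= 2.4450

2.4450


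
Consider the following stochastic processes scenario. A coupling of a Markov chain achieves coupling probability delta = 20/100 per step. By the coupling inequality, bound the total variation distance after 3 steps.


TV distance bound <= (1-delta)^n
= (1 - 0.2000)^3
= 0.8000^3
= 0.5120

0.5120


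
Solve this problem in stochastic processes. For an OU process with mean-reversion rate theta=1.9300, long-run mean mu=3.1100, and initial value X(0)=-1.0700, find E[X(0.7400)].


E[X(t)] = mu + (X(0) - mu)*exp(-theta*t)
= 3.1100 + (-1.0700 - 3.1100)*exp(-1.9300*0.7400)
= 3.1100 + -4.1800 * 0.2397
= 2.1079

2.1079


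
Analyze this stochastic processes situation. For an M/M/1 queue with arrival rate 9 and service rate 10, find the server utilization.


rho = lambda/mu
= 9/10
= 0.9000

0.9000


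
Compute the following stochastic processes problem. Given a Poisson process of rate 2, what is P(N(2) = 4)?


P(N(t)=k) = (lambda*t)^k * exp(-lambda*t) / k!
lambda*t = 4
= 4^4 * exp(-4) / 4!
= 256 * 0.0183 / 24
= 0.1954

0.1954


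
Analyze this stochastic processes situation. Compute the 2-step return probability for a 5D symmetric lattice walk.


P(return in 2 steps) = P(reverse first step) = 1/(2d)
= 1/10
= 0.1000

0.1000


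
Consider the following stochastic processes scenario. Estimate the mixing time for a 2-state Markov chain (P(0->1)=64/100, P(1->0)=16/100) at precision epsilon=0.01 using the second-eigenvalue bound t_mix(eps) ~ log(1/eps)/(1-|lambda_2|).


lambda_2 = |1 - p01 - p10| = |1 - 0.6400 - 0.1600| = 0.2000
t_mix ~ log(1/eps)/(1 - |lambda_2|)
= log(100)/(1 - 0.2000) = 4.6052/0.8000
= 5.7565

5.7565


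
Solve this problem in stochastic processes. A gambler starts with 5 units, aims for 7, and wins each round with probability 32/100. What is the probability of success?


Gambler's ruin formula:
r = q/p = 0.6800/0.3200 = 2.1250
P(win) = (1 - r^i)/(1 - r^N)
= (1 - 2.1250^5)/(1 - 2.1250^7)
= 0.2175

0.2175


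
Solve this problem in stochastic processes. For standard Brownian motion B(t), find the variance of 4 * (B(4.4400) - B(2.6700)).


Var(alpha*(B(t)-B(s))) = alpha^2 * (t-s)
= 4^2 * (4.4400 - 2.6700)
= 16 * 1.7700
= 28.3200

28.3200


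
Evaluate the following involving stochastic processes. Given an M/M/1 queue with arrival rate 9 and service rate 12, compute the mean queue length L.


rho = 9/12 = 0.7500
L = rho/(1-rho)
= 0.7500/0.2500
= 3.0000

3.0000


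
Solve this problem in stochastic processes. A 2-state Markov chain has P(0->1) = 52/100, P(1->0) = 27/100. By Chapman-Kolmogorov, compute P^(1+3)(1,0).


P^4 = P^1 * P^3
Computing via matrix multiplication of the transition matrix.
Entry (1,0) of P^4 = 0.3411

0.3411


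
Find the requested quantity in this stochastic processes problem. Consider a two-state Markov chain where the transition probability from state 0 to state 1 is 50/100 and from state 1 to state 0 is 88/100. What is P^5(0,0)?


Computing P^5 by matrix multiplication.
P = [[0.5000, 0.5000], [0.8800, 0.1200]]
After raising P to the power 5:
P^5(0,0) = 0.6348

0.6348


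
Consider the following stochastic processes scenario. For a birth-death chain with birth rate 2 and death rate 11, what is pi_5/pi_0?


For birth-death process, pi_n/pi_0 = (lambda/mu)^n
= (2/11)^5
= 1.9869e-04

1.9869e-04


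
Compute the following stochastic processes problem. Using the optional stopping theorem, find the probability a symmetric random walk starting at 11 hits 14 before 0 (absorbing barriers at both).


By optional stopping theorem: E(M at tau) = M(0) = 11
P(hit 14)*14 + P(hit 0)*0 = 11
P(hit 14) = (11 - 0)/(14 - 0) = 11/14 = 0.7857

0.7857


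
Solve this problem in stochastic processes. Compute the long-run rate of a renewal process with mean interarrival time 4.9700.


Long-run renewal rate = 1/E(X)
= 1/4.9700
= 0.2012

0.2012


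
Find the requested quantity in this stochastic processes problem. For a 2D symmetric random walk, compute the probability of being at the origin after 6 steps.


P = C(6,3)^2 / 4^6
= 20^2 / 4096
= 400 / 4096
= 0.0977

0.0977


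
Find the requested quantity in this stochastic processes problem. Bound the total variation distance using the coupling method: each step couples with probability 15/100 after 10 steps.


TV distance bound <= (1-delta)^n
= (1 - 0.1500)^10
= 0.8500^10
= 0.1969

0.1969


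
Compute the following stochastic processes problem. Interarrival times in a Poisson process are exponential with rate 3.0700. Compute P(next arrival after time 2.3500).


P(X > t) = exp(-lambda * t)
= exp(-3.0700 * 2.3500)
= exp(-7.2145) = 7.3584e-04

7.3584e-04


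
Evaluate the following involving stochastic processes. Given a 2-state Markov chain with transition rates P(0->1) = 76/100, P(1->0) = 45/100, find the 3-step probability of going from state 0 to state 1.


Computing P^3 by matrix multiplication.
P = [[0.2400, 0.7600], [0.4500, 0.5500]]
After raising P to the power 3:
P^3(0,1) = 0.6339

0.6339


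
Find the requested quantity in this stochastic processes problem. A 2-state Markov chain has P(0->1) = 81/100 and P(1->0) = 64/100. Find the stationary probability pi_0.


Stationary distribution: pi_0 = p10/(p01+p10), pi_1 = p01/(p01+p10)
p01 = 0.8100, p10 = 0.6400
pi_0 = 0.4414

0.4414


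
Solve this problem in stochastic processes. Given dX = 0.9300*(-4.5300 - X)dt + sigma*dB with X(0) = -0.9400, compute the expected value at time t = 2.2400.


E[X(t)] = mu + (X(0) - mu)*exp(-theta*t)
= -4.5300 + (-0.9400 - -4.5300)*exp(-0.9300*2.2400)
= -4.5300 + 3.5900 * 0.1245
= -4.0829

-4.0829


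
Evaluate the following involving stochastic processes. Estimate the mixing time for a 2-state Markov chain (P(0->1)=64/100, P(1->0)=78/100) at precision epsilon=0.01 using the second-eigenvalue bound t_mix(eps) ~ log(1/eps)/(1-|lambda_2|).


lambda_2 = |1 - p01 - p10| = |1 - 0.6400 - 0.7800| = 0.4200
t_mix ~ log(1/eps)/(1 - |lambda_2|)
= log(100)/(1 - 0.4200) = 4.6052/0.5800
= 7.9399

7.9399


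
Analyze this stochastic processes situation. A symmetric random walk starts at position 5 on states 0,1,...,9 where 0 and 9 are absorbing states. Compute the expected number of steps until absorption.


For symmetric RW on 0,...,N with absorbing barriers, E(i) = i*(N-i)
E(5) = 5 * 4 = 20

20


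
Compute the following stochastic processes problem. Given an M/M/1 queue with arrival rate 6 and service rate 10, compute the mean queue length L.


rho = 6/10 = 0.6000
L = rho/(1-rho)
= 0.6000/0.4000
= 1.5000

1.5000


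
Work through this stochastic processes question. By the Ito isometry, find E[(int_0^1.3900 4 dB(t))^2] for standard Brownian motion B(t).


By Ito isometry: E[(int f dB)^2] = int f^2 dt
= 4^2 * 1.3900
= 16 * 1.3900 = 22.2400

22.2400


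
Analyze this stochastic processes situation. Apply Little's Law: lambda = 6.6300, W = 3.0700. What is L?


Little's Law: L = lambda * W
= 6.6300 * 3.0700
= 20.3541

20.3541


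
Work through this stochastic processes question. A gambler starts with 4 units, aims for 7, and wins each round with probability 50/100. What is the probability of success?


p = 1/2: P(win) = i/N = 4/7
= 0.5714

0.5714


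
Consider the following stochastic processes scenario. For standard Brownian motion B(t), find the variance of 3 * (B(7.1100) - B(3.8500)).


Var(alpha*(B(t)-B(s))) = alpha^2 * (t-s)
= 3^2 * (7.1100 - 3.8500)
= 9 * 3.2600
= 29.3400

29.3400


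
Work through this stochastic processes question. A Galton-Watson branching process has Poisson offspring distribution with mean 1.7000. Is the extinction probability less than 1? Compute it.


Since mu = 1.7000 > 1, extinction prob q < 1.
Solve s = exp(mu*(s-1)) iteratively.
q = 0.3088

0.3088


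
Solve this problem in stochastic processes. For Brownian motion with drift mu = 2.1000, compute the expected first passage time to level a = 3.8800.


Expected first passage time = a/mu
= 3.8800/2.1000
= 1.8476

1.8476


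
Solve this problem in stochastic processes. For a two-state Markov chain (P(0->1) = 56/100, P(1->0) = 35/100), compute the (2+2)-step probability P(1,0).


P^4 = P^2 * P^2
Computing via matrix multiplication of the transition matrix.
Entry (1,0) of P^4 = 0.3846

0.3846


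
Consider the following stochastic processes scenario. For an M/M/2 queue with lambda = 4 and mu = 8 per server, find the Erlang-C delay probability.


a = lambda/mu = 0.5000
rho = a/c = 0.2500
Erlang-C formula applied:
C(c,a) = 0.1000

0.1000


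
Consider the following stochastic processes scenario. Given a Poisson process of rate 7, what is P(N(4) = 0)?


P(N(t)=k) = (lambda*t)^k * exp(-lambda*t) / k!
lambda*t = 28
= 28^0 * exp(-28) / 0!
= 1 * 6.9144e-13 / 1
= 6.9144e-13

6.9144e-13


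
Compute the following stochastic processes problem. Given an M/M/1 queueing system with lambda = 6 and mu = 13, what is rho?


rho = lambda/mu
= 6/13
= 0.4615

0.4615


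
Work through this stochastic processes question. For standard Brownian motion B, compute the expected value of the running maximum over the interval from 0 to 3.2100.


E(max B(s)) = sqrt(2t/pi)
= sqrt(2*3.2100/pi)
= sqrt(2.0435)
= 1.4295

1.4295


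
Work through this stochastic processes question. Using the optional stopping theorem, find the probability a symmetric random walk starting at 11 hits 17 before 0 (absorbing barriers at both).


By optional stopping theorem: E(M at tau) = M(0) = 11
P(hit 17)*17 + P(hit 0)*0 = 11
P(hit 17) = (11 - 0)/(17 - 0) = 11/17 = 0.6471

0.6471


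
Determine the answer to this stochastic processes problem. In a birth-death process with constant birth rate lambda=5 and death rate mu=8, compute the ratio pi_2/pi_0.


For birth-death process, pi_n/pi_0 = (lambda/mu)^n
= (5/8)^2
= 0.3906

0.3906


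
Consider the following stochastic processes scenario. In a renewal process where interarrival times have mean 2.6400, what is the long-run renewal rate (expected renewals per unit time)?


Long-run renewal rate = 1/E(X)
= 1/2.6400
= 0.3788

0.3788


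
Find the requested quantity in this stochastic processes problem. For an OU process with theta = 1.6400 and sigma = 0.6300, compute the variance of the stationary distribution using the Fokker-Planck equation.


Stationary variance = sigma^2 / (2*theta)
= 0.6300^2 / (2*1.6400)
= 0.3969 / 3.2800
= 0.1210

0.1210


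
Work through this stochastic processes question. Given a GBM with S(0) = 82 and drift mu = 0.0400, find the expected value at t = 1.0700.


E[S(t)] = S(0) * exp(mu * t)
= 82 * exp(0.0400 * 1.0700)
= 82 * 1.0437
= 85.5858

85.5858


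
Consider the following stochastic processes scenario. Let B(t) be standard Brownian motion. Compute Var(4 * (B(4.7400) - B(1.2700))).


Var(alpha*(B(t)-B(s))) = alpha^2 * (t-s)
= 4^2 * (4.7400 - 1.2700)
= 16 * 3.4700
= 55.5200

55.5200


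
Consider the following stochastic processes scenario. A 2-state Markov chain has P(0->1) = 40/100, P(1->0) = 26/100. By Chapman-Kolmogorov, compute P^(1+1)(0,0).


P^2 = P^1 * P^1
Computing via matrix multiplication of the transition matrix.
Entry (0,0) of P^2 = 0.4640

0.4640


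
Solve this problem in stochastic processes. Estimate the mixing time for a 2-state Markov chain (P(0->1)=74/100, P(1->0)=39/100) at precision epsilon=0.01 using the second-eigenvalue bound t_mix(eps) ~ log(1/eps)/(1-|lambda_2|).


lambda_2 = |1 - p01 - p10| = |1 - 0.7400 - 0.3900| = 0.1300
t_mix ~ log(1/eps)/(1 - |lambda_2|)
= log(100)/(1 - 0.1300) = 4.6052/0.8700
= 5.2933

5.2933


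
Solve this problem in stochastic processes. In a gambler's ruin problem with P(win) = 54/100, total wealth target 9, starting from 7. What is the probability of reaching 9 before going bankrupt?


Gambler's ruin formula:
r = q/p = 0.4600/0.5400 = 0.8519
P(win) = (1 - r^i)/(1 - r^N)
= (1 - 0.8519^7)/(1 - 0.8519^9)
= 0.8831

0.8831


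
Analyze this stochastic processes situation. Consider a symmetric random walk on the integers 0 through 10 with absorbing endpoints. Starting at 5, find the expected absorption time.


For symmetric RW on 0,...,N with absorbing barriers, E(i) = i*(N-i)
E(5) = 5 * 5 = 25

25


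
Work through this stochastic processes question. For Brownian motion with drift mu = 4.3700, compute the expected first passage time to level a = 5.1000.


Expected first passage time = a/mu
= 5.1000/4.3700
= 1.1670

1.1670


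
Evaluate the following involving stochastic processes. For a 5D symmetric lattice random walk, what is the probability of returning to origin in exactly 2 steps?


P(return in 2 steps) = P(reverse first step) = 1/(2d)
= 1/10
= 0.1000

0.1000


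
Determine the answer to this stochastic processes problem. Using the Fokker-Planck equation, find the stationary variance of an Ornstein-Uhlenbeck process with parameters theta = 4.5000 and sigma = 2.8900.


Stationary variance = sigma^2 / (2*theta)
= 2.8900^2 / (2*4.5000)
= 8.3521 / 9.0000
= 0.9280

0.9280


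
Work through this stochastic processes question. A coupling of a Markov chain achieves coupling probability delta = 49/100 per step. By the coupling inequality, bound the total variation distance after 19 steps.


TV distance bound <= (1-delta)^n
= (1 - 0.4900)^19
= 0.5100^19
= 2.7786e-06

2.7786e-06


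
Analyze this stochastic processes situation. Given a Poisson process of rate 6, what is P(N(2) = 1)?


P(N(t)=k) = (lambda*t)^k * exp(-lambda*t) / k!
lambda*t = 12
= 12^1 * exp(-12) / 1!
= 12 * 6.1442e-06 / 1
= 7.3731e-05

7.3731e-05


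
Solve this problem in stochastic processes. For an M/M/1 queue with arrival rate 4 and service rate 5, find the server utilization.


rho = lambda/mu
= 4/5
= 0.8000

0.8000


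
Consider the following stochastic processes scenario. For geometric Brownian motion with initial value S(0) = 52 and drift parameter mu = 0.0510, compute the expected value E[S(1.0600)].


E[S(t)] = S(0) * exp(mu * t)
= 52 * exp(0.0510 * 1.0600)
= 52 * 1.0555
= 54.8885

54.8885


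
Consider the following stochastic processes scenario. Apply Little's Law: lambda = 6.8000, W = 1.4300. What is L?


Little's Law: L = lambda * W
= 6.8000 * 1.4300
= 9.7240

9.7240


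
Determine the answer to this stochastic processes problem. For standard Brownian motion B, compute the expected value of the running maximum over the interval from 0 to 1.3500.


E(max B(s)) = sqrt(2t/pi)
= sqrt(2*1.3500/pi)
= sqrt(0.8594)
= 0.9271

0.9271


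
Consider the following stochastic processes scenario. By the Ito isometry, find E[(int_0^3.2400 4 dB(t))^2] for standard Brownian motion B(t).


By Ito isometry: E[(int f dB)^2] = int f^2 dt
= 4^2 * 3.2400
= 16 * 3.2400 = 51.8400

51.8400


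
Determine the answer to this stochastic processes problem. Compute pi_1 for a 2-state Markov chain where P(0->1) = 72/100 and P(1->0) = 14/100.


Stationary distribution: pi_0 = p10/(p01+p10), pi_1 = p01/(p01+p10)
p01 = 0.7200, p10 = 0.1400
pi_1 = 0.8372

0.8372


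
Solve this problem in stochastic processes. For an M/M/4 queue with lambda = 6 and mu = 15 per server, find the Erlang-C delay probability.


a = lambda/mu = 0.4000
rho = a/c = 0.1000
Erlang-C formula applied:
C(c,a) = 7.9444e-04

7.9444e-04


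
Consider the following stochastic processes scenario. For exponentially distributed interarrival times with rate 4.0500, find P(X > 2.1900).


P(X > t) = exp(-lambda * t)
= exp(-4.0500 * 2.1900)
= exp(-8.8695) = 1.4061e-04

1.4061e-04


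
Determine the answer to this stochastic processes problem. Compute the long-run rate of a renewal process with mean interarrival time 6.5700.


Long-run renewal rate = 1/E(X)
= 1/6.5700
= 0.1522

0.1522


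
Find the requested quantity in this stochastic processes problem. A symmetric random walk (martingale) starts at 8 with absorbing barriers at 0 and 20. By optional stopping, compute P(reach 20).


By optional stopping theorem: E(M at tau) = M(0) = 8
P(hit 20)*20 + P(hit 0)*0 = 8
P(hit 20) = (8 - 0)/(20 - 0) = 2/5 = 0.4000

0.4000


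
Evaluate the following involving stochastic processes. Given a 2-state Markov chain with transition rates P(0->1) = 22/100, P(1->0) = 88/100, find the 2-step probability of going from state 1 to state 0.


Computing P^2 by matrix multiplication.
P = [[0.7800, 0.2200], [0.8800, 0.1200]]
After raising P to the power 2:
P^2(1,0) = 0.7920

0.7920


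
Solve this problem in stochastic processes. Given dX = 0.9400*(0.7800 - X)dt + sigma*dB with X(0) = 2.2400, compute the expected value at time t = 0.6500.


E[X(t)] = mu + (X(0) - mu)*exp(-theta*t)
= 0.7800 + (2.2400 - 0.7800)*exp(-0.9400*0.6500)
= 0.7800 + 1.4600 * 0.5428
= 1.5725

1.5725


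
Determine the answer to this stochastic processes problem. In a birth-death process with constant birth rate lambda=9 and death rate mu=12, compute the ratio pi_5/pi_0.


For birth-death process, pi_n/pi_0 = (lambda/mu)^n
= (9/12)^5
= 0.2373

0.2373


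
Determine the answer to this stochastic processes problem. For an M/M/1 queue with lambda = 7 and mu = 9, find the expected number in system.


rho = 7/9 = 0.7778
L = rho/(1-rho)
= 0.7778/0.2222
= 3.5000

3.5000


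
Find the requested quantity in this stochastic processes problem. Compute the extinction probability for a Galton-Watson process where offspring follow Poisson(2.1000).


Since mu = 2.1000 > 1, extinction prob q < 1.
Solve s = exp(mu*(s-1)) iteratively.
q = 0.1779

0.1779


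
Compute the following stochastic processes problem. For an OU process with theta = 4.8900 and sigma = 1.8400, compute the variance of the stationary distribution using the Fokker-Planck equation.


Stationary variance = sigma^2 / (2*theta)
= 1.8400^2 / (2*4.8900)
= 3.3856 / 9.7800
= 0.3462

0.3462


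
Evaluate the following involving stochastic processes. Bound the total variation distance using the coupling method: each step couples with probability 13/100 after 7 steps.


TV distance bound <= (1-delta)^n
= (1 - 0.1300)^7
= 0.8700^7
= 0.3773

0.3773


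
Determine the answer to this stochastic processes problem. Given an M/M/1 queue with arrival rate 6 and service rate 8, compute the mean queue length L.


rho = 6/8 = 0.7500
L = rho/(1-rho)
= 0.7500/0.2500
= 3.0000

3.0000


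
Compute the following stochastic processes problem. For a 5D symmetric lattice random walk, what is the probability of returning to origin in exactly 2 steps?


P(return in 2 steps) = P(reverse first step) = 1/(2d)
= 1/10
= 0.1000

0.1000


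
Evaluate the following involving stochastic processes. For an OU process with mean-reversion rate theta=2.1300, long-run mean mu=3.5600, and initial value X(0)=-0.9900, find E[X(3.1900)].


E[X(t)] = mu + (X(0) - mu)*exp(-theta*t)
= 3.5600 + (-0.9900 - 3.5600)*exp(-2.1300*3.1900)
= 3.5600 + -4.5500 * 0.0011
= 3.5549

3.5549


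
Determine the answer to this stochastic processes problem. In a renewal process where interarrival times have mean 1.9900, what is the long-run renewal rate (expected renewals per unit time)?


Long-run renewal rate = 1/E(X)
= 1/1.9900
= 0.5025

0.5025


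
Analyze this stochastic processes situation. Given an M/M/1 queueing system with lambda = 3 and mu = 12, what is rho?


rho = lambda/mu
= 3/12
= 0.2500

0.2500


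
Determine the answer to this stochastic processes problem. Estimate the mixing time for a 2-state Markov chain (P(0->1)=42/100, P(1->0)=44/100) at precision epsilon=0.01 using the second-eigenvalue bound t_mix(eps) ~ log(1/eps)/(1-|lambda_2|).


lambda_2 = |1 - p01 - p10| = |1 - 0.4200 - 0.4400| = 0.1400
t_mix ~ log(1/eps)/(1 - |lambda_2|)
= log(100)/(1 - 0.1400) = 4.6052/0.8600
= 5.3548

5.3548


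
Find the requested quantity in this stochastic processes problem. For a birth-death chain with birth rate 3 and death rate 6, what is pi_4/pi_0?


For birth-death process, pi_n/pi_0 = (lambda/mu)^n
= (3/6)^4
= 0.0625

0.0625


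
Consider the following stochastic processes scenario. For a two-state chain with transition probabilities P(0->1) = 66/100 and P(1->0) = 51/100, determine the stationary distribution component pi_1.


Stationary distribution: pi_0 = p10/(p01+p10), pi_1 = p01/(p01+p10)
p01 = 0.6600, p10 = 0.5100
pi_1 = 0.5641

0.5641


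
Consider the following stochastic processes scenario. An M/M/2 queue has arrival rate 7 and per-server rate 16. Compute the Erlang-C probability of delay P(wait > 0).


a = lambda/mu = 0.4375
rho = a/c = 0.2188
Erlang-C formula applied:
C(c,a) = 0.0785

0.0785


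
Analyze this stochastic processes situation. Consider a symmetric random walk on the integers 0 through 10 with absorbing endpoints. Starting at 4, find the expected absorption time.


For symmetric RW on 0,...,N with absorbing barriers, E(i) = i*(N-i)
E(4) = 4 * 6 = 24

24


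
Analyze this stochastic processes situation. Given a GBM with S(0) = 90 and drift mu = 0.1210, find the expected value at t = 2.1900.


E[S(t)] = S(0) * exp(mu * t)
= 90 * exp(0.1210 * 2.1900)
= 90 * 1.3034
= 117.3076

117.3076


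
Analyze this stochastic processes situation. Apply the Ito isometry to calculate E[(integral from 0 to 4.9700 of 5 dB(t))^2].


By Ito isometry: E[(int f dB)^2] = int f^2 dt
= 5^2 * 4.9700
= 25 * 4.9700 = 124.2500

124.2500


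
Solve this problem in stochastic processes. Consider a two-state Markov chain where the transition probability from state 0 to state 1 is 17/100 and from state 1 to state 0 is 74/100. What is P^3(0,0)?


Computing P^3 by matrix multiplication.
P = [[0.8300, 0.1700], [0.7400, 0.2600]]
After raising P to the power 3:
P^3(0,0) = 0.8133

0.8133


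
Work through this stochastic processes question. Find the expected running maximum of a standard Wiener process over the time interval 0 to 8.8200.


E(max B(s)) = sqrt(2t/pi)
= sqrt(2*8.8200/pi)
= sqrt(5.6150)
= 2.3696

2.3696


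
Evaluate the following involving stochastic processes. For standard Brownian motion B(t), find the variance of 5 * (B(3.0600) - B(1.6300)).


Var(alpha*(B(t)-B(s))) = alpha^2 * (t-s)
= 5^2 * (3.0600 - 1.6300)
= 25 * 1.4300
= 35.7500

35.7500


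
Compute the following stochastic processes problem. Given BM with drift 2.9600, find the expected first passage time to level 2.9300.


Expected first passage time = a/mu
= 2.9300/2.9600
= 0.9899

0.9899


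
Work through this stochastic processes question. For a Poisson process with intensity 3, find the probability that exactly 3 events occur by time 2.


P(N(t)=k) = (lambda*t)^k * exp(-lambda*t) / k!
lambda*t = 6
= 6^3 * exp(-6) / 3!
= 216 * 0.0025 / 6
= 0.0892

0.0892


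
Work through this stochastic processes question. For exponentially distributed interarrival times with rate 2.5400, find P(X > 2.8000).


P(X > t) = exp(-lambda * t)
= exp(-2.5400 * 2.8000)
= exp(-7.1120) = 8.1526e-04

8.1526e-04


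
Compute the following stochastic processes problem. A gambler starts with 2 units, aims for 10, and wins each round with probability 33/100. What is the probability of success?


Gambler's ruin formula:
r = q/p = 0.6700/0.3300 = 2.0303
P(win) = (1 - r^i)/(1 - r^N)
= (1 - 2.0303^2)/(1 - 2.0303^10)
= 0.0026

0.0026


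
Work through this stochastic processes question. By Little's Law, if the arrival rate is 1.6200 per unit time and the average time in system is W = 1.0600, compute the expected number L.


Little's Law: L = lambda * W
= 1.6200 * 1.0600
= 1.7172

1.7172


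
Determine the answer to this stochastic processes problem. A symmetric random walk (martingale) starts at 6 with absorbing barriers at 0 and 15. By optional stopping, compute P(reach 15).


By optional stopping theorem: E(M at tau) = M(0) = 6
P(hit 15)*15 + P(hit 0)*0 = 6
P(hit 15) = (6 - 0)/(15 - 0) = 2/5 = 0.4000

0.4000


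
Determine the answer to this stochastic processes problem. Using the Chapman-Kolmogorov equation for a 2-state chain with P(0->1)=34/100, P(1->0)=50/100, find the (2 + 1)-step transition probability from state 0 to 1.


P^3 = P^2 * P^1
Computing via matrix multiplication of the transition matrix.
Entry (0,1) of P^3 = 0.4031

0.4031


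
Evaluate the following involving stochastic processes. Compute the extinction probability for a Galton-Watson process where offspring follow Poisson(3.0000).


Since mu = 3.0000 > 1, extinction prob q < 1.
Solve s = exp(mu*(s-1)) iteratively.
q = 0.0595

0.0595


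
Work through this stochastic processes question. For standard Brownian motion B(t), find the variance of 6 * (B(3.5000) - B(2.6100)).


Var(alpha*(B(t)-B(s))) = alpha^2 * (t-s)
= 6^2 * (3.5000 - 2.6100)
= 36 * 0.8900
= 32.0400

32.0400


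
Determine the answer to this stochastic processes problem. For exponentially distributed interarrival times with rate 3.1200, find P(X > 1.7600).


P(X > t) = exp(-lambda * t)
= exp(-3.1200 * 1.7600)
= exp(-5.4912) = 0.0041

0.0041


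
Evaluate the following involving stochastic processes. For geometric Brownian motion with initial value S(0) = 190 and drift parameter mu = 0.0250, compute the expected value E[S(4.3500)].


E[S(t)] = S(0) * exp(mu * t)
= 190 * exp(0.0250 * 4.3500)
= 190 * 1.1149
= 211.8279

211.8279


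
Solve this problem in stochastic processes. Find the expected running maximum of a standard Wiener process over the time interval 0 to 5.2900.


E(max B(s)) = sqrt(2t/pi)
= sqrt(2*5.2900/pi)
= sqrt(3.3677)
= 1.8351

1.8351


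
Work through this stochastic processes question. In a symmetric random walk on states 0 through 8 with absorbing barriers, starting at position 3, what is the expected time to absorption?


For symmetric RW on 0,...,N with absorbing barriers, E(i) = i*(N-i)
E(3) = 3 * 5 = 15

15


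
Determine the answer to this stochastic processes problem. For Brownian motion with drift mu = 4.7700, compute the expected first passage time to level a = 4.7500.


Expected first passage time = a/mu
= 4.7500/4.7700
= 0.9958

0.9958


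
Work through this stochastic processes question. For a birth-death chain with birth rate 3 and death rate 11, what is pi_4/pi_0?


For birth-death process, pi_n/pi_0 = (lambda/mu)^n
= (3/11)^4
= 0.0055

0.0055


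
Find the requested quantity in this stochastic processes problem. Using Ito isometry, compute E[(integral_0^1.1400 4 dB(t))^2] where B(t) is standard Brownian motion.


By Ito isometry: E[(int f dB)^2] = int f^2 dt
= 4^2 * 1.1400
= 16 * 1.1400 = 18.2400

18.2400


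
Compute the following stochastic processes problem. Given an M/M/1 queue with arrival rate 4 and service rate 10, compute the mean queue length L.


rho = 4/10 = 0.4000
L = rho/(1-rho)
= 0.4000/0.6000
= 0.6667

0.6667


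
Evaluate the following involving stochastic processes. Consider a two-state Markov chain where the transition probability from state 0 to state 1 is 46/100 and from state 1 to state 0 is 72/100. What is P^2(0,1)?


Computing P^2 by matrix multiplication.
P = [[0.5400, 0.4600], [0.7200, 0.2800]]
After raising P to the power 2:
P^2(0,1) = 0.3772

0.3772


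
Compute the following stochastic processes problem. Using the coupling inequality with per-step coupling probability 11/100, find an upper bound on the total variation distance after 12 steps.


TV distance bound <= (1-delta)^n
= (1 - 0.1100)^12
= 0.8900^12
= 0.2470

0.2470


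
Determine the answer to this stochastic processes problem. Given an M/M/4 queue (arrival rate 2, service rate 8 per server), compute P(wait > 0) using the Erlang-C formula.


a = lambda/mu = 0.2500
rho = a/c = 0.0625
Erlang-C formula applied:
C(c,a) = 1.3521e-04

1.3521e-04


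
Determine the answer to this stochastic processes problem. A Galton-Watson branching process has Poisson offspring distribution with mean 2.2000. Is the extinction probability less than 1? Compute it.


Since mu = 2.2000 > 1, extinction prob q < 1.
Solve s = exp(mu*(s-1)) iteratively.
q = 0.1563

0.1563


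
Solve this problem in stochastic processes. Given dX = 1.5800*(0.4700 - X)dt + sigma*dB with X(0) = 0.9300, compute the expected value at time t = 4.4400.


E[X(t)] = mu + (X(0) - mu)*exp(-theta*t)
= 0.4700 + (0.9300 - 0.4700)*exp(-1.5800*4.4400)
= 0.4700 + 0.4600 * 8.9813e-04
= 0.4704

0.4704


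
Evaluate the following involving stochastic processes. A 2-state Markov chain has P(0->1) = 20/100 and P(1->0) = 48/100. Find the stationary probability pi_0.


Stationary distribution: pi_0 = p10/(p01+p10), pi_1 = p01/(p01+p10)
p01 = 0.2000, p10 = 0.4800
pi_0 = 0.7059

0.7059


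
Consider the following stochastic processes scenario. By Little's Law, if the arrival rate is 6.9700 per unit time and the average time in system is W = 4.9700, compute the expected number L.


Little's Law: L = lambda * W
= 6.9700 * 4.9700
= 34.6409

34.6409


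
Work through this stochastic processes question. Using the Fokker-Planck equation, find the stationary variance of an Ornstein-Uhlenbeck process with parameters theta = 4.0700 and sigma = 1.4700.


Stationary variance = sigma^2 / (2*theta)
= 1.4700^2 / (2*4.0700)
= 2.1609 / 8.1400
= 0.2655

0.2655


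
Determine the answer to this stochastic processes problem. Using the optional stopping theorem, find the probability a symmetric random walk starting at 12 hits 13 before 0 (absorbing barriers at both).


By optional stopping theorem: E(M at tau) = M(0) = 12
P(hit 13)*13 + P(hit 0)*0 = 12
P(hit 13) = (12 - 0)/(13 - 0) = 12/13 = 0.9231

0.9231


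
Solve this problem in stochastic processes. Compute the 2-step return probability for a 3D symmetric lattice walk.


P(return in 2 steps) = P(reverse first step) = 1/(2d)
= 1/6
= 0.1667

0.1667


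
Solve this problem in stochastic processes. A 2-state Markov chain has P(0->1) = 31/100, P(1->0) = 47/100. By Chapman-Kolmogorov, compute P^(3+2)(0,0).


P^5 = P^3 * P^2
Computing via matrix multiplication of the transition matrix.
Entry (0,0) of P^5 = 0.6028

0.6028


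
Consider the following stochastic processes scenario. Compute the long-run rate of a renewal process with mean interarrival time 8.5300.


Long-run renewal rate = 1/E(X)
= 1/8.5300
= 0.1172

0.1172


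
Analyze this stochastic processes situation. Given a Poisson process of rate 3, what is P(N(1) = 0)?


P(N(t)=k) = (lambda*t)^k * exp(-lambda*t) / k!
lambda*t = 3
= 3^0 * exp(-3) / 0!
= 1 * 0.0498 / 1
= 0.0498

0.0498


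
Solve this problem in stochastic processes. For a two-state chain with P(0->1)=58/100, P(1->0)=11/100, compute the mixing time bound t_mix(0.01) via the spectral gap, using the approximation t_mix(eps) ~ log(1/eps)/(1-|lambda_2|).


lambda_2 = |1 - p01 - p10| = |1 - 0.5800 - 0.1100| = 0.3100
t_mix ~ log(1/eps)/(1 - |lambda_2|)
= log(100)/(1 - 0.3100) = 4.6052/0.6900
= 6.6742

6.6742


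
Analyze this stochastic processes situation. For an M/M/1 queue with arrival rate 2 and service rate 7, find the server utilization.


rho = lambda/mu
= 2/7
= 0.2857

0.2857


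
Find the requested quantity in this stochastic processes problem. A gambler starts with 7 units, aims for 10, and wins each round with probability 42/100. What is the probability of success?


Gambler's ruin formula:
r = q/p = 0.5800/0.4200 = 1.3810
P(win) = (1 - r^i)/(1 - r^N)
= (1 - 1.3810^7)/(1 - 1.3810^10)
= 0.3541

0.3541


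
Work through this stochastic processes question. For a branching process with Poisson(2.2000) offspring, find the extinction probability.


Since mu = 2.2000 > 1, extinction prob q < 1.
Solve s = exp(mu*(s-1)) iteratively.
q = 0.1563

0.1563


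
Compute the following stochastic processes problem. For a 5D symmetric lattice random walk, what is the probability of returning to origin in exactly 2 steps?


P(return in 2 steps) = P(reverse first step) = 1/(2d)
= 1/10
= 0.1000

0.1000


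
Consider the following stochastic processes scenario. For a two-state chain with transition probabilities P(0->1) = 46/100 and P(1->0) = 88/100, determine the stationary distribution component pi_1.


Stationary distribution: pi_0 = p10/(p01+p10), pi_1 = p01/(p01+p10)
p01 = 0.4600, p10 = 0.8800
pi_1 = 0.3433

0.3433


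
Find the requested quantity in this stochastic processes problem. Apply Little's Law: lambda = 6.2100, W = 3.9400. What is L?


Little's Law: L = lambda * W
= 6.2100 * 3.9400
= 24.4674

24.4674


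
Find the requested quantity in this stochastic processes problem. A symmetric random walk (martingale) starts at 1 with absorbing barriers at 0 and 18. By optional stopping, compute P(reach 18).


By optional stopping theorem: E(M at tau) = M(0) = 1
P(hit 18)*18 + P(hit 0)*0 = 1
P(hit 18) = (1 - 0)/(18 - 0) = 1/18 = 0.0556

0.0556


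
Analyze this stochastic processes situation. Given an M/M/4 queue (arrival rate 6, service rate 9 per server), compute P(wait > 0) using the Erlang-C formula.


a = lambda/mu = 0.6667
rho = a/c = 0.1667
Erlang-C formula applied:
C(c,a) = 0.0051

0.0051


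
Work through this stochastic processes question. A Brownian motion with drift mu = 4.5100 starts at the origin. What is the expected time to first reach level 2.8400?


Expected first passage time = a/mu
= 2.8400/4.5100
= 0.6297

0.6297


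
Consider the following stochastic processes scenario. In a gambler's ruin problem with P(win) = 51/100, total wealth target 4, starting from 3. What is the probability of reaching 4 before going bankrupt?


Gambler's ruin formula:
r = q/p = 0.4900/0.5100 = 0.9608
P(win) = (1 - r^i)/(1 - r^N)
= (1 - 0.9608^3)/(1 - 0.9608^4)
= 0.7648

0.7648


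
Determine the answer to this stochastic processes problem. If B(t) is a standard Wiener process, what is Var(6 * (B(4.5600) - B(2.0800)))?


Var(alpha*(B(t)-B(s))) = alpha^2 * (t-s)
= 6^2 * (4.5600 - 2.0800)
= 36 * 2.4800
= 89.2800

89.2800


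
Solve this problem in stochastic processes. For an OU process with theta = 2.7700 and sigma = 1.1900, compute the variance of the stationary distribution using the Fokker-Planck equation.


Stationary variance = sigma^2 / (2*theta)
= 1.1900^2 / (2*2.7700)
= 1.4161 / 5.5400
= 0.2556

0.2556


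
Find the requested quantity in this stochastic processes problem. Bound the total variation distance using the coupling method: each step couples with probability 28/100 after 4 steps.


TV distance bound <= (1-delta)^n
= (1 - 0.2800)^4
= 0.7200^4
= 0.2687

0.2687


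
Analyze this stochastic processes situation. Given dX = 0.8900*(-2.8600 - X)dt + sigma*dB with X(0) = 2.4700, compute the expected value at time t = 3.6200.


E[X(t)] = mu + (X(0) - mu)*exp(-theta*t)
= -2.8600 + (2.4700 - -2.8600)*exp(-0.8900*3.6200)
= -2.8600 + 5.3300 * 0.0399
= -2.6474

-2.6474
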